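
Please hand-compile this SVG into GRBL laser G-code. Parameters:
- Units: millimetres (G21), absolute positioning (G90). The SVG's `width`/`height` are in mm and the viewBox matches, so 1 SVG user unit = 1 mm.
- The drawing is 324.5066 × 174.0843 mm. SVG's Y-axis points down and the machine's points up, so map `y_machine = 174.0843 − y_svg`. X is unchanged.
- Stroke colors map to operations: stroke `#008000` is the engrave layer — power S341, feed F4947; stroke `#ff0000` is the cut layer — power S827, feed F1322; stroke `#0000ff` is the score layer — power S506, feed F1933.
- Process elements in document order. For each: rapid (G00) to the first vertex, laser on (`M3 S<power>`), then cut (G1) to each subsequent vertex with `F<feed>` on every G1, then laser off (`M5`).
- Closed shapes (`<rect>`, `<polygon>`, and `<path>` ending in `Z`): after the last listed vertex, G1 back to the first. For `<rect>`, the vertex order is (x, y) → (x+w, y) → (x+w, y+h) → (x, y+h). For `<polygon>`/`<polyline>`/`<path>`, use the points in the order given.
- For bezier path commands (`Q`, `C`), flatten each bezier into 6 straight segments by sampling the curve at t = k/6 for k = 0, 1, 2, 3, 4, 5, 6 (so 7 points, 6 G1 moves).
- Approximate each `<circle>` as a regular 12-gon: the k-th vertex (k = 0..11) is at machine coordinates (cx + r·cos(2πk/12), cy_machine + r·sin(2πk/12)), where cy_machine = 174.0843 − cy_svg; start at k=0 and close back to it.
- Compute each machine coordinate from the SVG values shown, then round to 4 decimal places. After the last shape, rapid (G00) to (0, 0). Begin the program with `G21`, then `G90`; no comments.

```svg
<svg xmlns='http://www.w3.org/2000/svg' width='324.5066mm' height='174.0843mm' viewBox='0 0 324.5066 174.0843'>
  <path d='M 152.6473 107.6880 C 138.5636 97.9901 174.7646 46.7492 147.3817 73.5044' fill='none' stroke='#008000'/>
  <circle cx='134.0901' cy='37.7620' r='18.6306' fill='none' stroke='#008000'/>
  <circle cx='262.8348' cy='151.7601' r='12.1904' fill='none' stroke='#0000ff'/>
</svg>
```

G21
G90
G00 X152.6473 Y66.3963
M3 S341
G1 X149.2687 Y74.1537 F4947
G1 X151.1078 Y85.5145 F4947
G1 X155.0017 Y97.1580 F4947
G1 X157.7873 Y105.7638 F4947
G1 X156.3017 Y108.0112 F4947
G1 X147.3817 Y100.5799 F4947
M5
G00 X152.7207 Y136.3223
M3 S341
G1 X150.2247 Y145.6376 F4947
G1 X143.4054 Y152.4569 F4947
G1 X134.0901 Y154.9529 F4947
G1 X124.7748 Y152.4569 F4947
G1 X117.9555 Y145.6376 F4947
G1 X115.4595 Y136.3223 F4947
G1 X117.9555 Y127.0070 F4947
G1 X124.7748 Y120.1877 F4947
G1 X134.0901 Y117.6917 F4947
G1 X143.4054 Y120.1877 F4947
G1 X150.2247 Y127.0070 F4947
G1 X152.7207 Y136.3223 F4947
M5
G00 X275.0252 Y22.3242
M3 S506
G1 X273.3920 Y28.4194 F1933
G1 X268.9300 Y32.8814 F1933
G1 X262.8348 Y34.5146 F1933
G1 X256.7396 Y32.8814 F1933
G1 X252.2776 Y28.4194 F1933
G1 X250.6444 Y22.3242 F1933
G1 X252.2776 Y16.2290 F1933
G1 X256.7396 Y11.7670 F1933
G1 X262.8348 Y10.1338 F1933
G1 X268.9300 Y11.7670 F1933
G1 X273.3920 Y16.2290 F1933
G1 X275.0252 Y22.3242 F1933
M5
G00 X0.0000 Y0.0000

1 u = 1 mm; y_m = 174.0843 − y.

[1] `<path>` cubic bezier, #008000→engrave S341 F4947: (152.6473,66.3963) → (149.2687,74.1537) → (151.1078,85.5145) → (155.0017,97.1580) → (157.7873,105.7638) → (156.3017,108.0112) → (147.3817,100.5799)

[2] `<circle>` circle, #008000→engrave S341 F4947: (152.7207,136.3223) → (150.2247,145.6376) → (143.4054,152.4569) → (134.0901,154.9529) → (124.7748,152.4569) → (117.9555,145.6376) → (115.4595,136.3223) → (117.9555,127.0070) → (124.7748,120.1877) → (134.0901,117.6917) → (143.4054,120.1877) → (150.2247,127.0070) → (152.7207,136.3223) (closed)

[3] `<circle>` circle, #0000ff→score S506 F1933: (275.0252,22.3242) → (273.3920,28.4194) → (268.9300,32.8814) → (262.8348,34.5146) → (256.7396,32.8814) → (252.2776,28.4194) → (250.6444,22.3242) → (252.2776,16.2290) → (256.7396,11.7670) → (262.8348,10.1338) → (268.9300,11.7670) → (273.3920,16.2290) → (275.0252,22.3242) (closed)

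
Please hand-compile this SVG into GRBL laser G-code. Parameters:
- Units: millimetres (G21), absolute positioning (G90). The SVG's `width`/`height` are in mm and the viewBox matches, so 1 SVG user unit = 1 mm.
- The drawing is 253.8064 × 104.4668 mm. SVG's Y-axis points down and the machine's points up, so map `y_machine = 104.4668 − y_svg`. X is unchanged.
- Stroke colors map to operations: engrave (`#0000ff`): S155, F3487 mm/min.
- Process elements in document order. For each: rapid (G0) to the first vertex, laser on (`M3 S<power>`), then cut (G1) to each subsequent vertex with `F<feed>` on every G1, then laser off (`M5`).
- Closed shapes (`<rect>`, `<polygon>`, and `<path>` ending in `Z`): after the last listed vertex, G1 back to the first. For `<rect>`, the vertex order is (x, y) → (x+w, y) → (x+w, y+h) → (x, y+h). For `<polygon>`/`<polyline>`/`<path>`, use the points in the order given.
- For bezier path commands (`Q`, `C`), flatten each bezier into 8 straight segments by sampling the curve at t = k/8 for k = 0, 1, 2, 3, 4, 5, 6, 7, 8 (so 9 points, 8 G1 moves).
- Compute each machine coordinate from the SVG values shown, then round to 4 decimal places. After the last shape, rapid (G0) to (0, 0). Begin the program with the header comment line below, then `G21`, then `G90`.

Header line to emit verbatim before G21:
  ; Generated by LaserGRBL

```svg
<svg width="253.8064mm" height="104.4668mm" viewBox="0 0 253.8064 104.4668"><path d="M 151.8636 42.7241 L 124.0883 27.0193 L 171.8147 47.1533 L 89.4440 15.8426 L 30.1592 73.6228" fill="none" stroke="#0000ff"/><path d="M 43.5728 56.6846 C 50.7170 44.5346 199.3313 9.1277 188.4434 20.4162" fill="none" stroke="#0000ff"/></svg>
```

; Generated by LaserGRBL
G21
G90
G0 X151.8636 Y61.7427
M3 S155
G1 X124.0883 Y77.4475 F3487
G1 X171.8147 Y57.3135 F3487
G1 X89.4440 Y88.6242 F3487
G1 X30.1592 Y30.8440 F3487
M5
G0 X43.5728 Y47.7822
M3 S155
G1 X52.2954 Y53.2920 F3487
G1 X70.7539 Y60.1624 F3487
G1 X95.4211 Y67.5736 F3487
G1 X122.7701 Y74.7058 F3487
G1 X149.2739 Y80.7394 F3487
G1 X171.4054 Y84.8546 F3487
G1 X185.6375 Y86.2316 F3487
G1 X188.4434 Y84.0506 F3487
M5
G0 X0.0000 Y0.0000

1 u = 1 mm; y_m = 104.4668 − y.

[1] `<path>` open polyline, #0000ff→engrave S155 F3487: (151.8636,61.7427) → (124.0883,77.4475) → (171.8147,57.3135) → (89.4440,88.6242) → (30.1592,30.8440)

[2] `<path>` cubic bezier, #0000ff→engrave S155 F3487: (43.5728,47.7822) → (52.2954,53.2920) → (70.7539,60.1624) → (95.4211,67.5736) → (122.7701,74.7058) → (149.2739,80.7394) → (171.4054,84.8546) → (185.6375,86.2316) → (188.4434,84.0506)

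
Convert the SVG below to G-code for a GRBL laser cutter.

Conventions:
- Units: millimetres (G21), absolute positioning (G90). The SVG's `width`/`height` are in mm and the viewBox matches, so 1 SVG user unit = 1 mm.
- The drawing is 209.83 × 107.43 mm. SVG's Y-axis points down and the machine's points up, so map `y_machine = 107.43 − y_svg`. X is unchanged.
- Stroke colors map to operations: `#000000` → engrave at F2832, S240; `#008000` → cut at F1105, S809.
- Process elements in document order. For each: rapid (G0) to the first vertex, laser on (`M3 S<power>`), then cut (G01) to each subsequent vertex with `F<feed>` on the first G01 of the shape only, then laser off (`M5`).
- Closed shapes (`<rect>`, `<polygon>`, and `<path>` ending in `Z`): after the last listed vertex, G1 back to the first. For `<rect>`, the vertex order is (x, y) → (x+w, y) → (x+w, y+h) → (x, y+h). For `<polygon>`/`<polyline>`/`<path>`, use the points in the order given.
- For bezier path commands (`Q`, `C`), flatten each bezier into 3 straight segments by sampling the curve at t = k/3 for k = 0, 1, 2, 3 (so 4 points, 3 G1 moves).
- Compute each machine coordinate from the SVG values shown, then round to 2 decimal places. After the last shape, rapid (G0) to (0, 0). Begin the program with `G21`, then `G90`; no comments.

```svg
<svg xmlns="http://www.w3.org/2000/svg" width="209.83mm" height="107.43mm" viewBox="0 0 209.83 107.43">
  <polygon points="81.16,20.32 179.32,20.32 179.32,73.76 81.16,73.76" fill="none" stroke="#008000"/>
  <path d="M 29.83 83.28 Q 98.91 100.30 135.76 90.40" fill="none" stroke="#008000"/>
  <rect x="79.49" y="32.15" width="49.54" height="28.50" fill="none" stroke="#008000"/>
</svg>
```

viewBox `0 0 209.83 107.43` with mm width/height → 1 unit = 1 mm. Flip: y_m = 107.43 − y_svg.

**Shape 1** — `<polygon>` rectangle, stroke `#008000` → cut (S809, F1105). Machine vertices: (81.16,87.11) → (179.32,87.11) → (179.32,33.67) → (81.16,33.67) → (81.16,87.11). Closed: final G1 returns to the first vertex.

**Shape 2** — `<path>` quadratic bezier, stroke `#008000` → cut (S809, F1105). Control points (SVG): P0=(29.83,83.28), P1=(98.91,100.30), P2=(135.76,90.40); sampled at t=k/3. Machine vertices: (29.83,24.15) → (72.30,15.79) → (107.61,13.42) → (135.76,17.03). Open path.

**Shape 3** — `<rect>` rectangle, stroke `#008000` → cut (S809, F1105). Machine vertices: (79.49,75.28) → (129.03,75.28) → (129.03,46.78) → (79.49,46.78) → (79.49,75.28). Closed: final G1 returns to the first vertex.

G21
G90
G0 X81.16 Y87.11
M3 S809
G01 X179.32 Y87.11 F1105
G01 X179.32 Y33.67
G01 X81.16 Y33.67
G01 X81.16 Y87.11
M5
G0 X29.83 Y24.15
M3 S809
G01 X72.30 Y15.79 F1105
G01 X107.61 Y13.42
G01 X135.76 Y17.03
M5
G0 X79.49 Y75.28
M3 S809
G01 X129.03 Y75.28 F1105
G01 X129.03 Y46.78
G01 X79.49 Y46.78
G01 X79.49 Y75.28
M5
G0 X0.00 Y0.00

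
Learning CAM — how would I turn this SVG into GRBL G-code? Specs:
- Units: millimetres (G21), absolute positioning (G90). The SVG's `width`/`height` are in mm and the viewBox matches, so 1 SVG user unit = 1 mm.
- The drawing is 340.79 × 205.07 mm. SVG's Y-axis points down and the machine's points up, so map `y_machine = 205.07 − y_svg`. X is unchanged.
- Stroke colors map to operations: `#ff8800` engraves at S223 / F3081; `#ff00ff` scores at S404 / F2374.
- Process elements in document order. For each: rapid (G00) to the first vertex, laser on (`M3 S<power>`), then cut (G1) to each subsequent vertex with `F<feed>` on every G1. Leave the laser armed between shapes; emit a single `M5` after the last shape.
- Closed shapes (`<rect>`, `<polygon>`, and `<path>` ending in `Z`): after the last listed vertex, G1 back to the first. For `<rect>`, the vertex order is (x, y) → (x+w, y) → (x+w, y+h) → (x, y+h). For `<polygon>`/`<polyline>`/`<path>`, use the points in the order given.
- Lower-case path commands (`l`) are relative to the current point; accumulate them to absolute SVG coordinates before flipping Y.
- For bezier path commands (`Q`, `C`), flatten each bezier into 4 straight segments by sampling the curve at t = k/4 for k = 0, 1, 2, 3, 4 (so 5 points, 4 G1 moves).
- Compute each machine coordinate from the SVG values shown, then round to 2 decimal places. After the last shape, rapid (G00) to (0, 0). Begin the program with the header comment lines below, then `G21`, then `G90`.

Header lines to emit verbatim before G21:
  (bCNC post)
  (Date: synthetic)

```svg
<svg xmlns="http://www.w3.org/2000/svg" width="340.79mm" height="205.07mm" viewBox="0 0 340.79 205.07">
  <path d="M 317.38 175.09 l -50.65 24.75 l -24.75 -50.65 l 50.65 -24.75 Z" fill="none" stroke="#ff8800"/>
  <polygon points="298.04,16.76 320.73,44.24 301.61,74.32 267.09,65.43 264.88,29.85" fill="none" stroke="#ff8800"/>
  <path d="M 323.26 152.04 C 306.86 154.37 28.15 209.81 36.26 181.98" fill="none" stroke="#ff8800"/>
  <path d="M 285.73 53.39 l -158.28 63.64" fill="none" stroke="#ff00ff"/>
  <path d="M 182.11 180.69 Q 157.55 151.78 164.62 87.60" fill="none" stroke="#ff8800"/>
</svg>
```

viewBox `0 0 340.79 205.07` with mm width/height → 1 unit = 1 mm. Flip: y_m = 205.07 − y_svg.

**Shape 1** — `<path>` regular polygon, stroke `#ff8800` → engrave (S223, F3081). Machine vertices: (317.38,29.98) → (266.73,5.23) → (241.98,55.88) → (292.63,80.63) → (317.38,29.98). Closed: final G1 returns to the first vertex.

**Shape 2** — `<polygon>` regular polygon, stroke `#ff8800` → engrave (S223, F3081). Machine vertices: (298.04,188.31) → (320.73,160.83) → (301.61,130.75) → (267.09,139.64) → (264.88,175.22) → (298.04,188.31). Closed: final G1 returns to the first vertex.

**Shape 3** — `<path>` cubic bezier, stroke `#ff8800` → engrave (S223, F3081). Control points (SVG): P0=(323.26,152.04), P1=(306.86,154.37), P2=(28.15,209.81), P3=(36.26,181.98); sampled at t=k/4. Machine vertices: (323.26,53.03) → (270.36,43.46) → (170.57,26.75) → (75.38,15.70) → (36.26,23.09). Open path.

**Shape 4** — `<path>` line segment, stroke `#ff00ff` → score (S404, F2374). Machine vertices: (285.73,151.68) → (127.45,88.04). Open path.

**Shape 5** — `<path>` quadratic bezier, stroke `#ff8800` → engrave (S223, F3081). Control points (SVG): P0=(182.11,180.69), P1=(157.55,151.78), P2=(164.62,87.60); sampled at t=k/4. Machine vertices: (182.11,24.38) → (171.81,41.04) → (165.46,62.11) → (163.06,87.58) → (164.62,117.47). Open path.

(bCNC post)
(Date: synthetic)
G21
G90
G00 X317.38 Y29.98
M3 S223
G1 X266.73 Y5.23 F3081
G1 X241.98 Y55.88 F3081
G1 X292.63 Y80.63 F3081
G1 X317.38 Y29.98 F3081
G00 X298.04 Y188.31
M3 S223
G1 X320.73 Y160.83 F3081
G1 X301.61 Y130.75 F3081
G1 X267.09 Y139.64 F3081
G1 X264.88 Y175.22 F3081
G1 X298.04 Y188.31 F3081
G00 X323.26 Y53.03
M3 S223
G1 X270.36 Y43.46 F3081
G1 X170.57 Y26.75 F3081
G1 X75.38 Y15.70 F3081
G1 X36.26 Y23.09 F3081
G00 X285.73 Y151.68
M3 S404
G1 X127.45 Y88.04 F2374
G00 X182.11 Y24.38
M3 S223
G1 X171.81 Y41.04 F3081
G1 X165.46 Y62.11 F3081
G1 X163.06 Y87.58 F3081
G1 X164.62 Y117.47 F3081
M5
G00 X0.00 Y0.00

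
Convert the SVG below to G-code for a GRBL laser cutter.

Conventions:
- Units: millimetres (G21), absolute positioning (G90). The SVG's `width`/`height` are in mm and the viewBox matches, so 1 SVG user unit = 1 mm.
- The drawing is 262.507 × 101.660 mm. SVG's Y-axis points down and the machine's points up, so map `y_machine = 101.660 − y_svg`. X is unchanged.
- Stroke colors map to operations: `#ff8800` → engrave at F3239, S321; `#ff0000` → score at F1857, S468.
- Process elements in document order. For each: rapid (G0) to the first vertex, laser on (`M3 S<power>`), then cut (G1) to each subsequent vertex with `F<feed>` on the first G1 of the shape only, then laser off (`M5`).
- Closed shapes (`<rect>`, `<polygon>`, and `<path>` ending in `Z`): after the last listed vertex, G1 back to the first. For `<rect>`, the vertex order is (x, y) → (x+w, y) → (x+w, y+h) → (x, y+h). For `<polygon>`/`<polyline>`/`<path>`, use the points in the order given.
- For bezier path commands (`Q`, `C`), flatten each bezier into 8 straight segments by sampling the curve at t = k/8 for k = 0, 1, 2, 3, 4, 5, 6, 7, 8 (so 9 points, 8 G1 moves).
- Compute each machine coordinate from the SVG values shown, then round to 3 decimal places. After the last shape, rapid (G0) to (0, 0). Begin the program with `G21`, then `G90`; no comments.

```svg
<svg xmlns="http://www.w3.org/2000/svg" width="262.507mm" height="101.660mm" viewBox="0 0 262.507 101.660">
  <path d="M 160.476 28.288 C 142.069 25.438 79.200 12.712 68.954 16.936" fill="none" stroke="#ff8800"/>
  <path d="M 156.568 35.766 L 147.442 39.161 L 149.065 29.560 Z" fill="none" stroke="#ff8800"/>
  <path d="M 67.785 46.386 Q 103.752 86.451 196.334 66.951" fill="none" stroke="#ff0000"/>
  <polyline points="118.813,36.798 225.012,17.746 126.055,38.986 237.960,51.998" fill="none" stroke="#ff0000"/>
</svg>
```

G21
G90
G0 X160.476 Y73.372
M3 S321
G1 X151.679 Y74.851 F3239
G1 X139.851 Y76.942
G1 X126.130 Y79.330
G1 X111.655 Y81.701
G1 X97.561 Y83.740
G1 X84.988 Y85.133
G1 X75.073 Y85.566
G1 X68.954 Y84.724
M5
G0 X156.568 Y65.894
M3 S321
G1 X147.442 Y62.499 F3239
G1 X149.065 Y72.100
G1 X156.568 Y65.894
M5
G0 X67.785 Y55.274
M3 S468
G1 X77.661 Y46.188 F1857
G1 X89.307 Y38.964
G1 X102.722 Y33.602
G1 X117.906 Y30.100
G1 X134.859 Y28.460
G1 X153.581 Y28.682
G1 X174.073 Y30.765
G1 X196.334 Y34.709
M5
G0 X118.813 Y64.862
M3 S468
G1 X225.012 Y83.914 F1857
G1 X126.055 Y62.674
G1 X237.960 Y49.662
M5
G0 X0.000 Y0.000

viewBox `0 0 262.507 101.660` with mm width/height → 1 unit = 1 mm. Flip: y_m = 101.660 − y_svg.

**Shape 1** — `<path>` cubic bezier, stroke `#ff8800` → engrave (S321, F3239). Control points (SVG): P0=(160.476,28.288), P1=(142.069,25.438), P2=(79.200,12.712), P3=(68.954,16.936); sampled at t=k/8. Machine vertices: (160.476,73.372) → (151.679,74.851) → (139.851,76.942) → (126.130,79.330) → (111.655,81.701) → (97.561,83.740) → (84.988,85.133) → (75.073,85.566) → (68.954,84.724). Open path.

**Shape 2** — `<path>` regular polygon, stroke `#ff8800` → engrave (S321, F3239). Machine vertices: (156.568,65.894) → (147.442,62.499) → (149.065,72.100) → (156.568,65.894). Closed: final G1 returns to the first vertex.

**Shape 3** — `<path>` quadratic bezier, stroke `#ff0000` → score (S468, F1857). Control points (SVG): P0=(67.785,46.386), P1=(103.752,86.451), P2=(196.334,66.951); sampled at t=k/8. Machine vertices: (67.785,55.274) → (77.661,46.188) → (89.307,38.964) → (102.722,33.602) → (117.906,30.100) → (134.859,28.460) → (153.581,28.682) → (174.073,30.765) → (196.334,34.709). Open path.

**Shape 4** — `<polyline>` open polyline, stroke `#ff0000` → score (S468, F1857). Machine vertices: (118.813,64.862) → (225.012,83.914) → (126.055,62.674) → (237.960,49.662). Open path.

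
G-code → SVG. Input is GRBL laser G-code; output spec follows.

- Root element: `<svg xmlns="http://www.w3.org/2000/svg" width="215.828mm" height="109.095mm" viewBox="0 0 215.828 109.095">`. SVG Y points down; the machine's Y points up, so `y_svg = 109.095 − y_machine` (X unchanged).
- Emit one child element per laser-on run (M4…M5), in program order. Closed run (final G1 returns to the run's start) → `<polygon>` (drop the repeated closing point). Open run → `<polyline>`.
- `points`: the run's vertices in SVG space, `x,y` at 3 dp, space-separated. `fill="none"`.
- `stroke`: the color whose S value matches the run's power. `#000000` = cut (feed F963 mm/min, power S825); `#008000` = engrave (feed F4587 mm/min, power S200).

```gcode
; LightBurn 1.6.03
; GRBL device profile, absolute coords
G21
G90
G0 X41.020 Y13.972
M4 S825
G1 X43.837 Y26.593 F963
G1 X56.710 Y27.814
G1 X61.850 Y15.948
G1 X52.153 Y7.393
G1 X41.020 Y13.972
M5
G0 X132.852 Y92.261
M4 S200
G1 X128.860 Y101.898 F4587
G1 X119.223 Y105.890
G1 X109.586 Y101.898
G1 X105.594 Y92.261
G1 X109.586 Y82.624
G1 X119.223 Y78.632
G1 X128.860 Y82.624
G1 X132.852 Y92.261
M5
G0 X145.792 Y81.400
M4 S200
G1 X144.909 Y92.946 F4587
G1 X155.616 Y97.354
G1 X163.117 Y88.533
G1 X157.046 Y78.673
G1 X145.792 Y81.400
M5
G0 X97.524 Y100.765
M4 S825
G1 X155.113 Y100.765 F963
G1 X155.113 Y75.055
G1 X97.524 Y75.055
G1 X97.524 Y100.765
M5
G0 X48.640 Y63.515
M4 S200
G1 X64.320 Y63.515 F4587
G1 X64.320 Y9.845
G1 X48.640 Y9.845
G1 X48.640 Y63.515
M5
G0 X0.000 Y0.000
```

<svg xmlns="http://www.w3.org/2000/svg" width="215.828mm" height="109.095mm" viewBox="0 0 215.828 109.095">
  <polygon points="41.020,95.123 43.837,82.502 56.710,81.281 61.850,93.147 52.153,101.702" fill="none" stroke="#000000"/>
  <polygon points="132.852,16.834 128.860,7.197 119.223,3.205 109.586,7.197 105.594,16.834 109.586,26.471 119.223,30.463 128.860,26.471" fill="none" stroke="#008000"/>
  <polygon points="145.792,27.695 144.909,16.149 155.616,11.741 163.117,20.562 157.046,30.422" fill="none" stroke="#008000"/>
  <polygon points="97.524,8.330 155.113,8.330 155.113,34.040 97.524,34.040" fill="none" stroke="#000000"/>
  <polygon points="48.640,45.580 64.320,45.580 64.320,99.250 48.640,99.250" fill="none" stroke="#008000"/>
</svg>

y_svg = 109.095 − y_m.

[1] S825→`#000000` (cut); closed run; points: 41.020,95.123 43.837,82.502 56.710,81.281 61.850,93.147 52.153,101.702

[2] S200→`#008000` (engrave); closed run; points: 132.852,16.834 128.860,7.197 119.223,3.205 109.586,7.197 105.594,16.834 109.586,26.471 119.223,30.463 128.860,26.471

[3] S200→`#008000` (engrave); closed run; points: 145.792,27.695 144.909,16.149 155.616,11.741 163.117,20.562 157.046,30.422

[4] S825→`#000000` (cut); closed run; points: 97.524,8.330 155.113,8.330 155.113,34.040 97.524,34.040

[5] S200→`#008000` (engrave); closed run; points: 48.640,45.580 64.320,45.580 64.320,99.250 48.640,99.250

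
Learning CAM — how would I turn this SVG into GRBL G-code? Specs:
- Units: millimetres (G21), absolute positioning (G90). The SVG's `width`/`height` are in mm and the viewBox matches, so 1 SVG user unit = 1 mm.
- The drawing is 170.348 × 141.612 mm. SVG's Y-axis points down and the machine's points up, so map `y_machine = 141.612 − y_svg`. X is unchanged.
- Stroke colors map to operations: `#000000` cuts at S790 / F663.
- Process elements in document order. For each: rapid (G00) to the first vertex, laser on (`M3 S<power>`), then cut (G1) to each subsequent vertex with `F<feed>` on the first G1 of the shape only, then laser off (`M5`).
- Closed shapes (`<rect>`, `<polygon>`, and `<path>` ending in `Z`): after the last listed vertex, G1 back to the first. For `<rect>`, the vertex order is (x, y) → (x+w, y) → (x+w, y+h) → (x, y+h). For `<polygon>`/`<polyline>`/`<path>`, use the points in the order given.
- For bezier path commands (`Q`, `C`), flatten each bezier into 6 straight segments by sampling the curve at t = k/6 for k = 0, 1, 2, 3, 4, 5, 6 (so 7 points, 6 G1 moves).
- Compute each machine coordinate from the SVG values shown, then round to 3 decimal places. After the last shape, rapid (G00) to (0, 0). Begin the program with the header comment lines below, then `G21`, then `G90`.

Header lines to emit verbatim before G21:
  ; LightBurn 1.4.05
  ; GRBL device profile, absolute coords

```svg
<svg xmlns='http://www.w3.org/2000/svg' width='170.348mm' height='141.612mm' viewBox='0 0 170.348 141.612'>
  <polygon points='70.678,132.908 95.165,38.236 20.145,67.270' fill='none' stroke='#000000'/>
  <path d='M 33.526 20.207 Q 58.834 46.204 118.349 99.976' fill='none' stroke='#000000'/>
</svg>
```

Since the viewBox matches the mm dimensions, user units are millimetres directly. The only transform is the Y-flip y_m = 141.612 − y_svg.

Shape 1 is a closed polygon drawn with `<polygon>`. Its stroke #000000 means cut at S790, F663. After flipping Y the toolpath is (70.678,8.704) → (95.165,103.376) → (20.145,74.342) → (70.678,8.704), returning to the start.

Shape 2 is a quadratic bezier drawn with `<path>`. Its stroke #000000 means cut at S790, F663. After flipping Y the toolpath is (33.526,121.405) → (42.912,111.968) → (54.199,100.988) → (67.386,88.464) → (82.473,74.398) → (99.461,58.788) → (118.349,41.636).

; LightBurn 1.4.05
; GRBL device profile, absolute coords
G21
G90
G00 X70.678 Y8.704
M3 S790
G1 X95.165 Y103.376 F663
G1 X20.145 Y74.342
G1 X70.678 Y8.704
M5
G00 X33.526 Y121.405
M3 S790
G1 X42.912 Y111.968 F663
G1 X54.199 Y100.988
G1 X67.386 Y88.464
G1 X82.473 Y74.398
G1 X99.461 Y58.788
G1 X118.349 Y41.636
M5
G00 X0.000 Y0.000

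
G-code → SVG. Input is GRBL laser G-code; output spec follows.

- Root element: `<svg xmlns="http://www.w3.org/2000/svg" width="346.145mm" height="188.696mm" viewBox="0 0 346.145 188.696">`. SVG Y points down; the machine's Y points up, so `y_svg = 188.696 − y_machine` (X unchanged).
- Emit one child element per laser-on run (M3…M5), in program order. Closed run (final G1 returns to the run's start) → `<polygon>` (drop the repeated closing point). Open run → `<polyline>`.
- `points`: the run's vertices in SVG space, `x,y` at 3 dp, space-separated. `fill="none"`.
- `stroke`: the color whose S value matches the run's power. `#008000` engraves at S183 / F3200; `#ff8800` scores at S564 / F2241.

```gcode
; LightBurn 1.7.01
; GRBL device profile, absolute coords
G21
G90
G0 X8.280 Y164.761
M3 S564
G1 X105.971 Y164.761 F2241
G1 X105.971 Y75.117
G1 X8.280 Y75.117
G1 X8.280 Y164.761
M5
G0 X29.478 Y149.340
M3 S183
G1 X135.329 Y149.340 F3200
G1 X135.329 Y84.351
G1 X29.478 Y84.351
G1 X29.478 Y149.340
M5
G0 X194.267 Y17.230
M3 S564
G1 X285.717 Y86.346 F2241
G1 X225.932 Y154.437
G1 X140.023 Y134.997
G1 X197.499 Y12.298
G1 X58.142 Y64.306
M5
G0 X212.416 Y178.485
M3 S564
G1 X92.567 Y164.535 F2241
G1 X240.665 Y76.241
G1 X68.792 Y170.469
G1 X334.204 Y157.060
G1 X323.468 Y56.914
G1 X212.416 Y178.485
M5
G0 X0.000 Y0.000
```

y_svg = 188.696 − y_m.

[1] S564→`#ff8800` (score); closed run; points: 8.280,23.935 105.971,23.935 105.971,113.579 8.280,113.579

[2] S183→`#008000` (engrave); closed run; points: 29.478,39.356 135.329,39.356 135.329,104.345 29.478,104.345

[3] S564→`#ff8800` (score); open run; points: 194.267,171.466 285.717,102.350 225.932,34.259 140.023,53.699 197.499,176.398 58.142,124.390

[4] S564→`#ff8800` (score); closed run; points: 212.416,10.211 92.567,24.161 240.665,112.455 68.792,18.227 334.204,31.636 323.468,131.782

<svg xmlns="http://www.w3.org/2000/svg" width="346.145mm" height="188.696mm" viewBox="0 0 346.145 188.696">
  <polygon points="8.280,23.935 105.971,23.935 105.971,113.579 8.280,113.579" fill="none" stroke="#ff8800"/>
  <polygon points="29.478,39.356 135.329,39.356 135.329,104.345 29.478,104.345" fill="none" stroke="#008000"/>
  <polyline points="194.267,171.466 285.717,102.350 225.932,34.259 140.023,53.699 197.499,176.398 58.142,124.390" fill="none" stroke="#ff8800"/>
  <polygon points="212.416,10.211 92.567,24.161 240.665,112.455 68.792,18.227 334.204,31.636 323.468,131.782" fill="none" stroke="#ff8800"/>
</svg>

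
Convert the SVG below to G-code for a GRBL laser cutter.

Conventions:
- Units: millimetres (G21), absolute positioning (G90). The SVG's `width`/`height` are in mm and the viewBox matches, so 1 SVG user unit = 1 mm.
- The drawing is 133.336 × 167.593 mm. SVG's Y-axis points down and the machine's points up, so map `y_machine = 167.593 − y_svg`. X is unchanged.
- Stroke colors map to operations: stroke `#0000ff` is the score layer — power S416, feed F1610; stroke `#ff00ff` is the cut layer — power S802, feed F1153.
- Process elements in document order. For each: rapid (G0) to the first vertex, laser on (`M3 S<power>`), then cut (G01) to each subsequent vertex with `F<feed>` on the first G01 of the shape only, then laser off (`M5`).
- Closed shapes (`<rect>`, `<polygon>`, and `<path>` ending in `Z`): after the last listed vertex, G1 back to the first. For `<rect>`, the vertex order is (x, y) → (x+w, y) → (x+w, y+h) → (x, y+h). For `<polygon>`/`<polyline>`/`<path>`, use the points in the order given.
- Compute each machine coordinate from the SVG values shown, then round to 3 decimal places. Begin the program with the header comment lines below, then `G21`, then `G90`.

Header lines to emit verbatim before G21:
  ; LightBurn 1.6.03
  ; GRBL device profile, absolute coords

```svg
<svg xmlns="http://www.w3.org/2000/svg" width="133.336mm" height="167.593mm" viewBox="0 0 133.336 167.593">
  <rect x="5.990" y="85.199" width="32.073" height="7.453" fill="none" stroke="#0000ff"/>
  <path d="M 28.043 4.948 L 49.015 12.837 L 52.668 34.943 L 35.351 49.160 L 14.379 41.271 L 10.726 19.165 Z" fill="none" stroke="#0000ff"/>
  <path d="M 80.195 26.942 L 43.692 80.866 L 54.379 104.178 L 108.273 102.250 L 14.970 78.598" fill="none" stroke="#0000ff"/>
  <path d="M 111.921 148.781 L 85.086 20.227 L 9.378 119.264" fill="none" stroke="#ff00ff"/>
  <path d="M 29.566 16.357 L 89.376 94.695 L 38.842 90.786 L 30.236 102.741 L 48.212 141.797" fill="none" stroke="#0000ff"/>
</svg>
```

; LightBurn 1.6.03
; GRBL device profile, absolute coords
G21
G90
G0 X5.990 Y82.394
M3 S416
G01 X38.063 Y82.394 F1610
G01 X38.063 Y74.941
G01 X5.990 Y74.941
G01 X5.990 Y82.394
M5
G0 X28.043 Y162.645
M3 S416
G01 X49.015 Y154.756 F1610
G01 X52.668 Y132.650
G01 X35.351 Y118.433
G01 X14.379 Y126.322
G01 X10.726 Y148.428
G01 X28.043 Y162.645
M5
G0 X80.195 Y140.651
M3 S416
G01 X43.692 Y86.727 F1610
G01 X54.379 Y63.415
G01 X108.273 Y65.343
G01 X14.970 Y88.995
M5
G0 X111.921 Y18.812
M3 S802
G01 X85.086 Y147.366 F1153
G01 X9.378 Y48.329
M5
G0 X29.566 Y151.236
M3 S416
G01 X89.376 Y72.898 F1610
G01 X38.842 Y76.807
G01 X30.236 Y64.852
G01 X48.212 Y25.796
M5

1 u = 1 mm; y_m = 167.593 − y.

[1] `<rect>` rectangle, #0000ff→score S416 F1610: (5.990,82.394) → (38.063,82.394) → (38.063,74.941) → (5.990,74.941) → (5.990,82.394) (closed)

[2] `<path>` regular polygon, #0000ff→score S416 F1610: (28.043,162.645) → (49.015,154.756) → (52.668,132.650) → (35.351,118.433) → (14.379,126.322) → (10.726,148.428) → (28.043,162.645) (closed)

[3] `<path>` open polyline, #0000ff→score S416 F1610: (80.195,140.651) → (43.692,86.727) → (54.379,63.415) → (108.273,65.343) → (14.970,88.995)

[4] `<path>` open polyline, #ff00ff→cut S802 F1153: (111.921,18.812) → (85.086,147.366) → (9.378,48.329)

[5] `<path>` open polyline, #0000ff→score S416 F1610: (29.566,151.236) → (89.376,72.898) → (38.842,76.807) → (30.236,64.852) → (48.212,25.796)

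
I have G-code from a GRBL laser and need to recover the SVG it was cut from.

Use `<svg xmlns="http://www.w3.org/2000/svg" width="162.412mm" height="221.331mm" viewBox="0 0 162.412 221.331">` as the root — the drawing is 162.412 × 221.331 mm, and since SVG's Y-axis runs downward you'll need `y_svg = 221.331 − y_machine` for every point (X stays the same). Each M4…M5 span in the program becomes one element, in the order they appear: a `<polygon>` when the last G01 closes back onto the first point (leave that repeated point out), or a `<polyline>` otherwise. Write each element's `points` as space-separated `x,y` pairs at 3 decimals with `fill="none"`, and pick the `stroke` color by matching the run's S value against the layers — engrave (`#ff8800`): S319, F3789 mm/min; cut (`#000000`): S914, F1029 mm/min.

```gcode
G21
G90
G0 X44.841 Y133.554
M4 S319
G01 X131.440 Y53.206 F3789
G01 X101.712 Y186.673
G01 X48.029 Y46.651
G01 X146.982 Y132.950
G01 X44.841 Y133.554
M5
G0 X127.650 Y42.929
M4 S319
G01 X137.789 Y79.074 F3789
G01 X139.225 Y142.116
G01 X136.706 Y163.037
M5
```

<svg xmlns="http://www.w3.org/2000/svg" width="162.412mm" height="221.331mm" viewBox="0 0 162.412 221.331">
  <polygon points="44.841,87.777 131.440,168.125 101.712,34.658 48.029,174.680 146.982,88.381" fill="none" stroke="#ff8800"/>
  <polyline points="127.650,178.402 137.789,142.257 139.225,79.215 136.706,58.294" fill="none" stroke="#ff8800"/>
</svg>

Machine Y-up, SVG Y-down with viewBox height 221.331, so y_svg = 221.331 − y_machine; X carries over. Every run uses S319, so all elements get stroke `#ff8800` (engrave).

Run 1: The run returns to its start, so emit a `<polygon>` with points (Y-flipped): 44.841,87.777 131.440,168.125 101.712,34.658 48.029,174.680 146.982,88.381.

Run 2: The run is open, so emit a `<polyline>` with points (Y-flipped): 127.650,178.402 137.789,142.257 139.225,79.215 136.706,58.294.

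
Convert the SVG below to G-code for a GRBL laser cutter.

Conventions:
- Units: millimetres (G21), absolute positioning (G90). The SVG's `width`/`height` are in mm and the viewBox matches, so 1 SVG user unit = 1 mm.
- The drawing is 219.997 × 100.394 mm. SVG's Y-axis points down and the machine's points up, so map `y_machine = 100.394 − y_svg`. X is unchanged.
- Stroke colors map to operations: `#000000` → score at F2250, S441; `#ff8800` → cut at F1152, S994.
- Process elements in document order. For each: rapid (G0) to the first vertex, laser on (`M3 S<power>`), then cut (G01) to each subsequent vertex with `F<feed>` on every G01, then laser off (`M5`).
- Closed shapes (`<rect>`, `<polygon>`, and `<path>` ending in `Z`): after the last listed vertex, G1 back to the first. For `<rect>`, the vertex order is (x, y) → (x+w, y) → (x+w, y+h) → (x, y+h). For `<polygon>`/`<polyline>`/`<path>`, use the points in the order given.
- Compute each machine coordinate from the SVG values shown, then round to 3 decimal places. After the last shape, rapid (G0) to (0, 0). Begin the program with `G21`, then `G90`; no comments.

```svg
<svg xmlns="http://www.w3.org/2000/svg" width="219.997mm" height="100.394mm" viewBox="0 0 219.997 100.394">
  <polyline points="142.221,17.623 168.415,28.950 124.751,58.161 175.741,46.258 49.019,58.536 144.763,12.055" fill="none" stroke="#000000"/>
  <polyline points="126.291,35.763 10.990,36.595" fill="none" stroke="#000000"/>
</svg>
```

G21
G90
G0 X142.221 Y82.771
M3 S441
G01 X168.415 Y71.444 F2250
G01 X124.751 Y42.233 F2250
G01 X175.741 Y54.136 F2250
G01 X49.019 Y41.858 F2250
G01 X144.763 Y88.339 F2250
M5
G0 X126.291 Y64.631
M3 S441
G01 X10.990 Y63.799 F2250
M5
G0 X0.000 Y0.000

1 u = 1 mm; y_m = 100.394 − y.

[1] `<polyline>` open polyline, #000000→score S441 F2250: (142.221,82.771) → (168.415,71.444) → (124.751,42.233) → (175.741,54.136) → (49.019,41.858) → (144.763,88.339)

[2] `<polyline>` line segment, #000000→score S441 F2250: (126.291,64.631) → (10.990,63.799)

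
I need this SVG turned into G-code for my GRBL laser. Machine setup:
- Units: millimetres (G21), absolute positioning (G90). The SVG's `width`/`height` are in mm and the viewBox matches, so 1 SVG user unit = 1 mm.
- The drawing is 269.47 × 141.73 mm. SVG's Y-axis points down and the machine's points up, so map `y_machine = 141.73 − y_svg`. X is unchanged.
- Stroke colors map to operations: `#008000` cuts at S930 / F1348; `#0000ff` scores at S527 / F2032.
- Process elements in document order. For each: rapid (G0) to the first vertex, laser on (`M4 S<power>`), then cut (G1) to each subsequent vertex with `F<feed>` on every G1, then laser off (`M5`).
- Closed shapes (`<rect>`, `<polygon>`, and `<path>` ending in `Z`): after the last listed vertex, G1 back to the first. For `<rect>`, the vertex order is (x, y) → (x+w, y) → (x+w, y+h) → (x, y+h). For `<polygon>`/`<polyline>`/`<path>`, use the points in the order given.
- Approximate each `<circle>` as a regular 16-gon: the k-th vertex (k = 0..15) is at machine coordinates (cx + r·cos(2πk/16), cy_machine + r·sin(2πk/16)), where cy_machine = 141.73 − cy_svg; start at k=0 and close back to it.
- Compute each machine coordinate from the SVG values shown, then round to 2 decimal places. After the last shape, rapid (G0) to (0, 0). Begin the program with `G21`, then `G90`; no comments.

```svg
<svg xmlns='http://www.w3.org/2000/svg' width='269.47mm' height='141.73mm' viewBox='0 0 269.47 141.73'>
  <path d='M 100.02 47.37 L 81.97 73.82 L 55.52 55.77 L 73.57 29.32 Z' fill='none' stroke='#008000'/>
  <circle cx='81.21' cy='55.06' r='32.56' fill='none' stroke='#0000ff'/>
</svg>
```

viewBox `0 0 269.47 141.73` with mm width/height → 1 unit = 1 mm. Flip: y_m = 141.73 − y_svg.

**Shape 1** — `<path>` regular polygon, stroke `#008000` → cut (S930, F1348). Machine vertices: (100.02,94.36) → (81.97,67.91) → (55.52,85.96) → (73.57,112.41) → (100.02,94.36). Closed: final G1 returns to the first vertex.

**Shape 2** — `<circle>` circle, stroke `#0000ff` → score (S527, F2032). Machine vertices: (113.77,86.67) → (111.29,99.13) → (104.23,109.69) → (93.67,116.75) → (81.21,119.23) → (68.75,116.75) → (58.19,109.69) → (51.13,99.13) → (48.65,86.67) → (51.13,74.21) → (58.19,63.65) → (68.75,56.59) → (81.21,54.11) → (93.67,56.59) → (104.23,63.65) → (111.29,74.21) → (113.77,86.67). Closed: final G1 returns to the first vertex.

G21
G90
G0 X100.02 Y94.36
M4 S930
G1 X81.97 Y67.91 F1348
G1 X55.52 Y85.96 F1348
G1 X73.57 Y112.41 F1348
G1 X100.02 Y94.36 F1348
M5
G0 X113.77 Y86.67
M4 S527
G1 X111.29 Y99.13 F2032
G1 X104.23 Y109.69 F2032
G1 X93.67 Y116.75 F2032
G1 X81.21 Y119.23 F2032
G1 X68.75 Y116.75 F2032
G1 X58.19 Y109.69 F2032
G1 X51.13 Y99.13 F2032
G1 X48.65 Y86.67 F2032
G1 X51.13 Y74.21 F2032
G1 X58.19 Y63.65 F2032
G1 X68.75 Y56.59 F2032
G1 X81.21 Y54.11 F2032
G1 X93.67 Y56.59 F2032
G1 X104.23 Y63.65 F2032
G1 X111.29 Y74.21 F2032
G1 X113.77 Y86.67 F2032
M5
G0 X0.00 Y0.00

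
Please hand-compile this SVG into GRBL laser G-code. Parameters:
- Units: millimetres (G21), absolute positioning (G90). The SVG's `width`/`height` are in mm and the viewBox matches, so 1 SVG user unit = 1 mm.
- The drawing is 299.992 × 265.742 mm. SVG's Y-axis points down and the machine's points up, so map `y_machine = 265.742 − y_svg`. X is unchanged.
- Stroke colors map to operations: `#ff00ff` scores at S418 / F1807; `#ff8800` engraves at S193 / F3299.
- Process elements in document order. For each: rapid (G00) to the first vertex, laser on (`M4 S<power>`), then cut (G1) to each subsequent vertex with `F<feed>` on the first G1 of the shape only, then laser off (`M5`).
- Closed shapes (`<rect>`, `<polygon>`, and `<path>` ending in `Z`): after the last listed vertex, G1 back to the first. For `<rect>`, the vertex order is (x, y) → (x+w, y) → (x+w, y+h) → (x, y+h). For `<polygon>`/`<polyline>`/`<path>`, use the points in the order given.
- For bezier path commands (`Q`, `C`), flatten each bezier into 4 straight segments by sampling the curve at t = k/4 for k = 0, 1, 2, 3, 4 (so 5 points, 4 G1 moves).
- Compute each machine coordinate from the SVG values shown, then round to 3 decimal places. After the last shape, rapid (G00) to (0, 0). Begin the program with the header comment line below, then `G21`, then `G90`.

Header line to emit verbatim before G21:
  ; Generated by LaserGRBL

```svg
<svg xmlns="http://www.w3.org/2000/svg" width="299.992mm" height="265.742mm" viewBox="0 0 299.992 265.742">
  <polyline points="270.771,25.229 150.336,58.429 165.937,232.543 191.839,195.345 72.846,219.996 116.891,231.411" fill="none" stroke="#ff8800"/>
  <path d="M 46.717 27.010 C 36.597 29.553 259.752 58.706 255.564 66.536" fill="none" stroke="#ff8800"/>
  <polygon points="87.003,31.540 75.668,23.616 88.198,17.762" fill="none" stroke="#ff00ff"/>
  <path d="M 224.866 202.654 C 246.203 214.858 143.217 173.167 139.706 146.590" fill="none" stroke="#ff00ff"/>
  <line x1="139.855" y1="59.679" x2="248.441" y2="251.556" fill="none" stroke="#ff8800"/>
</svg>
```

; Generated by LaserGRBL
G21
G90
G00 X270.771 Y240.513
M4 S193
G1 X150.336 Y207.313 F3299
G1 X165.937 Y33.199
G1 X191.839 Y70.397
G1 X72.846 Y45.746
G1 X116.891 Y34.331
M5
G00 X46.717 Y238.732
M4 S193
G1 X75.669 Y232.584 F3299
G1 X148.916 Y220.952
G1 X223.275 Y208.328
G1 X255.564 Y199.206
M5
G00 X87.003 Y234.202
M4 S418
G1 X75.668 Y242.126 F1807
G1 X88.198 Y247.980
G1 X87.003 Y234.202
M5
G00 X224.866 Y63.088
M4 S418
G1 X221.055 Y62.962 F1807
G1 X191.604 Y76.577
G1 X157.494 Y97.464
G1 X139.706 Y119.152
M5
G00 X139.855 Y206.063
M4 S193
G1 X248.441 Y14.186 F3299
M5
G00 X0.000 Y0.000

Since the viewBox matches the mm dimensions, user units are millimetres directly. The only transform is the Y-flip y_m = 265.742 − y_svg.

Shape 1 is a open polyline drawn with `<polyline>`. Its stroke #ff8800 means engrave at S193, F3299. After flipping Y the toolpath is (270.771,240.513) → (150.336,207.313) → (165.937,33.199) → (191.839,70.397) → (72.846,45.746) → (116.891,34.331).

Shape 2 is a cubic bezier drawn with `<path>`. Its stroke #ff8800 means engrave at S193, F3299. After flipping Y the toolpath is (46.717,238.732) → (75.669,232.584) → (148.916,220.952) → (223.275,208.328) → (255.564,199.206).

Shape 3 is a regular polygon drawn with `<polygon>`. Its stroke #ff00ff means score at S418, F1807. After flipping Y the toolpath is (87.003,234.202) → (75.668,242.126) → (88.198,247.980) → (87.003,234.202), returning to the start.

Shape 4 is a cubic bezier drawn with `<path>`. Its stroke #ff00ff means score at S418, F1807. After flipping Y the toolpath is (224.866,63.088) → (221.055,62.962) → (191.604,76.577) → (157.494,97.464) → (139.706,119.152).

Shape 5 is a line segment drawn with `<line>`. Its stroke #ff8800 means engrave at S193, F3299. After flipping Y the toolpath is (139.855,206.063) → (248.441,14.186).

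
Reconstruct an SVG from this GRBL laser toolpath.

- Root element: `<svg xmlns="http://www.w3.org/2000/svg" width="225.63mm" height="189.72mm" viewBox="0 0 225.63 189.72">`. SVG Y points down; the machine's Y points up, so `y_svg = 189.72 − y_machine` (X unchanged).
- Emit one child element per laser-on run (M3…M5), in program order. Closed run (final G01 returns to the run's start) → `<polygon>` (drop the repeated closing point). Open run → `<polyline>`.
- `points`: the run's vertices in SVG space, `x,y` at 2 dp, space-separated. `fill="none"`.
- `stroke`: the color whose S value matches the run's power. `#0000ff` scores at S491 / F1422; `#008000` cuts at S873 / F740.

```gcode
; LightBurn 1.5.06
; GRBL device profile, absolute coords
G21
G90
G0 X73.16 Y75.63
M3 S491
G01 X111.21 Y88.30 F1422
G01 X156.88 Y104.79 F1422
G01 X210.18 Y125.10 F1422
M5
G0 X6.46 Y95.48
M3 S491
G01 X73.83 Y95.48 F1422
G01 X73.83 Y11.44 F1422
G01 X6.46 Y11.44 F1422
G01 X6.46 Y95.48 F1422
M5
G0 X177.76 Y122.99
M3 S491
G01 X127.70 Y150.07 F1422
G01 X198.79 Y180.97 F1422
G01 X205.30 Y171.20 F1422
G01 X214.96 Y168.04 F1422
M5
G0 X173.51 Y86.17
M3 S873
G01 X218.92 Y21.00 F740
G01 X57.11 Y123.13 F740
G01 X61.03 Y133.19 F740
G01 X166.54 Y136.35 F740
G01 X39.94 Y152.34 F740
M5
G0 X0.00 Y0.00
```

<svg xmlns="http://www.w3.org/2000/svg" width="225.63mm" height="189.72mm" viewBox="0 0 225.63 189.72">
  <polyline points="73.16,114.09 111.21,101.42 156.88,84.93 210.18,64.62" fill="none" stroke="#0000ff"/>
  <polygon points="6.46,94.24 73.83,94.24 73.83,178.28 6.46,178.28" fill="none" stroke="#0000ff"/>
  <polyline points="177.76,66.73 127.70,39.65 198.79,8.75 205.30,18.52 214.96,21.68" fill="none" stroke="#0000ff"/>
  <polyline points="173.51,103.55 218.92,168.72 57.11,66.59 61.03,56.53 166.54,53.37 39.94,37.38" fill="none" stroke="#008000"/>
</svg>

Each laser-on run becomes one SVG element. Flip Y back into SVG space with y_svg = 189.72 − y_machine.

Run 1: power S491 maps to stroke `#0000ff` (score). The run is open, so emit a `<polyline>` with points (Y-flipped): 73.16,114.09 111.21,101.42 156.88,84.93 210.18,64.62.

Run 2: the run's S491 means `#0000ff` (score). The run returns to its start, so emit a `<polygon>` with points (Y-flipped): 6.46,94.24 73.83,94.24 73.83,178.28 6.46,178.28.

Run 3: the run's S491 means `#0000ff` (score). The run is open, so emit a `<polyline>` with points (Y-flipped): 177.76,66.73 127.70,39.65 198.79,8.75 205.30,18.52 214.96,21.68.

Run 4: the run's S873 means `#008000` (cut). The run is open, so emit a `<polyline>` with points (Y-flipped): 173.51,103.55 218.92,168.72 57.11,66.59 61.03,56.53 166.54,53.37 39.94,37.38.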